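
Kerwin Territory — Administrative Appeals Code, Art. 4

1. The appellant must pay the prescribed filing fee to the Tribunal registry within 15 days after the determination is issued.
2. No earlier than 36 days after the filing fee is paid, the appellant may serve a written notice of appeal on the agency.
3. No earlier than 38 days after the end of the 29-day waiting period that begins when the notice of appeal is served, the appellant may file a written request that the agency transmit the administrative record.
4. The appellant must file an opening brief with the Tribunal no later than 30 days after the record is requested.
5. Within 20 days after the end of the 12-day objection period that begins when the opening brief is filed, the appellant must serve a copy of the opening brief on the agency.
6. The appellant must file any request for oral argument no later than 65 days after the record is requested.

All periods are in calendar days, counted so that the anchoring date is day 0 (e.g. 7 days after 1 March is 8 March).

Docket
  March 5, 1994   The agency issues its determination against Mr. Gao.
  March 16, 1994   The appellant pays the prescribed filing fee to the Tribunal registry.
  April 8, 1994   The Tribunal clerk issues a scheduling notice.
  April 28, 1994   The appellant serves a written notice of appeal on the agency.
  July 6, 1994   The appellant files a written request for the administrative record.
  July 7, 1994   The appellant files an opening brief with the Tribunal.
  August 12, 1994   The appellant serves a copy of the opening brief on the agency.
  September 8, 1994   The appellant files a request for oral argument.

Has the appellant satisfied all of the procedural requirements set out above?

(1) due by March 5, 1994 + 15 days = March 20, 1994; March 16, 1994 is within that limit.
(2) permitted from March 16, 1994 + 36 days = April 21, 1994 onward; April 28, 1994 is on or after that date.
(3) permitted from May 27, 1994 + 38 days = July 4, 1994 onward; done July 6, 1994 — permitted.
(4) due by July 6, 1994 + 30 days = August 5, 1994; July 7, 1994 is within that limit.
(5) due by July 19, 1994 + 20 days = August 8, 1994; not done until August 12, 1994, 4 days after the deadline.
Later steps need not be reached.

No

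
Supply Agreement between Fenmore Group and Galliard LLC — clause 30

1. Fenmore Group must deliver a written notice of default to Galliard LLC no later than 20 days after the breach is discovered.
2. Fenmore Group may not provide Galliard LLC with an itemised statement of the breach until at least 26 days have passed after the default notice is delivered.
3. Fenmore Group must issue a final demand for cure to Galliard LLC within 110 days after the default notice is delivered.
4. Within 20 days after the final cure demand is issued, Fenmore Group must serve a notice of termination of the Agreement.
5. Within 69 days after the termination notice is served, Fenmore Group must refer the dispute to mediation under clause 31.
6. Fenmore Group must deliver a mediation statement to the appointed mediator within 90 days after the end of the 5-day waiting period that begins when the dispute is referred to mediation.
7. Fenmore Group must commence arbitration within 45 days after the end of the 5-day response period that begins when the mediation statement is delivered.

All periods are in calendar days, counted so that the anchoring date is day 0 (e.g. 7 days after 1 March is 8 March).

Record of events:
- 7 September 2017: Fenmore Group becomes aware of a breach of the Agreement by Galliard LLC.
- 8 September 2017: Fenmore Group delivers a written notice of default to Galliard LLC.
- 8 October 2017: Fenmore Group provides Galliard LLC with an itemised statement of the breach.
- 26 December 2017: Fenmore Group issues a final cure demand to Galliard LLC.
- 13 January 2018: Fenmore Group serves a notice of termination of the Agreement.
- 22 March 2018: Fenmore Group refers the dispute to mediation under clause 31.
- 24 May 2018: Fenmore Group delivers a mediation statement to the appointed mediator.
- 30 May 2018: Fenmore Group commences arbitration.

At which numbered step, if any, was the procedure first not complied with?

None — every step was satisfied

(1) due by 7 September 2017 + 20 days = 27 September 2017; completed 8 September 2017, before the deadline.
(2) permitted from 8 September 2017 + 26 days = 4 October 2017 onward; done 8 October 2017 — permitted.
(3) due by 8 September 2017 + 110 days = 27 December 2017; done 26 December 2017 — timely.
(4) due by 26 December 2017 + 20 days = 15 January 2018; done 13 January 2018 — timely.
(5) due by 13 January 2018 + 69 days = 23 March 2018; completed 22 March 2018, before the deadline.
(6) due by 27 March 2018 + 90 days = 25 June 2018; done 24 May 2018 — timely.
(7) due by 29 May 2018 + 45 days = 13 July 2018; 30 May 2018 is within that limit.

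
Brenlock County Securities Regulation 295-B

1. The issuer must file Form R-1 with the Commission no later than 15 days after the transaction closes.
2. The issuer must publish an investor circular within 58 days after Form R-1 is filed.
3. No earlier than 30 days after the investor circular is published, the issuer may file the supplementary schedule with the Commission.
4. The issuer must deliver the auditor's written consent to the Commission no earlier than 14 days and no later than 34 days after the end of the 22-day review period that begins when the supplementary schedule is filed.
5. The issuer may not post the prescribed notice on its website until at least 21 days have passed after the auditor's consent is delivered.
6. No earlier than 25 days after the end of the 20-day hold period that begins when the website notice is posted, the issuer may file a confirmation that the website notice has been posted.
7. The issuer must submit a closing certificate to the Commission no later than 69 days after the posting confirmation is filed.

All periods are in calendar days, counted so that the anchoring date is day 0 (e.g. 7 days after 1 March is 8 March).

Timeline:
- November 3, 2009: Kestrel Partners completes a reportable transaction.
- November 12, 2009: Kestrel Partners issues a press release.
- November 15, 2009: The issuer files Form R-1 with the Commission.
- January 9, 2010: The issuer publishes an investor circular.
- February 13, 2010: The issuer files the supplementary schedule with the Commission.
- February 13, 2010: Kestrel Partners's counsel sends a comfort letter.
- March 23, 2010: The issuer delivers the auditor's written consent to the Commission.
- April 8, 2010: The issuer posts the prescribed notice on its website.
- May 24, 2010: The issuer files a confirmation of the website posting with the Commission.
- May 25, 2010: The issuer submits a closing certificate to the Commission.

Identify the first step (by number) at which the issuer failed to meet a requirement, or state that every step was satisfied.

Step 5

Step 1: 15 days after November 3, 2009 (when the transaction closes) is November 18, 2009; completed November 15, 2009, before the deadline.
Step 2: 58 days after November 15, 2009 (when Form R-1 is filed) is January 12, 2010; completed January 9, 2010, before the deadline.
Step 3: the earliest permitted date is 30 days after January 9, 2010 (when the investor circular is published), i.e. February 8, 2010; done February 13, 2010 — permitted.
Step 4: the window is 14–34 days after March 7, 2010 (end of the 22-day review period, which began when the supplementary schedule is filed on February 13, 2010), so March 21, 2010 through April 10, 2010; done March 23, 2010 — within the window.
Step 5: the earliest permitted date is 21 days after March 23, 2010 (when the auditor's consent is delivered), i.e. April 13, 2010; done April 8, 2010 — 5 days too early.
Later steps need not be reached.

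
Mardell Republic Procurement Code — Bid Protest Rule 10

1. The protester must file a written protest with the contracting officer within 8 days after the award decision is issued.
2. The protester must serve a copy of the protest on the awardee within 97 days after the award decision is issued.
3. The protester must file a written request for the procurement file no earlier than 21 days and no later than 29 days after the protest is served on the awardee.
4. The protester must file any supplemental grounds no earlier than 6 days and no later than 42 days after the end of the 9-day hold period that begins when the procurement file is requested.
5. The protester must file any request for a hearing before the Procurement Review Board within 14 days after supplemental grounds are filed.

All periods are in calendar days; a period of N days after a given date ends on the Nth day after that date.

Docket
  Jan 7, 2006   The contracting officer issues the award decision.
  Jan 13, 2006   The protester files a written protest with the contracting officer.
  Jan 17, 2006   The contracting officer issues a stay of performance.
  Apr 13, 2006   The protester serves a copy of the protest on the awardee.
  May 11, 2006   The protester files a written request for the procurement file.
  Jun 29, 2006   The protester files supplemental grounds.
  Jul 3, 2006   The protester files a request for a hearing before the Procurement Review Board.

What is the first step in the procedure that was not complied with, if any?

None — every step was satisfied

(1) due by Jan 7, 2006 + 8 days = Jan 15, 2006; completed Jan 13, 2006, before the deadline.
(2) due by Jan 7, 2006 + 97 days = Apr 14, 2006; completed Apr 13, 2006, before the deadline.
(3) the permitted window runs from Apr 13, 2006 + 21 = May 4, 2006 to Apr 13, 2006 + 29 = May 12, 2006; done May 11, 2006 — within the window.
(4) the permitted window runs from May 20, 2006 + 6 = May 26, 2006 to May 20, 2006 + 42 = Jul 1, 2006; done Jun 29, 2006, which is between those dates.
(5) due by Jun 29, 2006 + 14 days = Jul 13, 2006; Jul 3, 2006 is within that limit.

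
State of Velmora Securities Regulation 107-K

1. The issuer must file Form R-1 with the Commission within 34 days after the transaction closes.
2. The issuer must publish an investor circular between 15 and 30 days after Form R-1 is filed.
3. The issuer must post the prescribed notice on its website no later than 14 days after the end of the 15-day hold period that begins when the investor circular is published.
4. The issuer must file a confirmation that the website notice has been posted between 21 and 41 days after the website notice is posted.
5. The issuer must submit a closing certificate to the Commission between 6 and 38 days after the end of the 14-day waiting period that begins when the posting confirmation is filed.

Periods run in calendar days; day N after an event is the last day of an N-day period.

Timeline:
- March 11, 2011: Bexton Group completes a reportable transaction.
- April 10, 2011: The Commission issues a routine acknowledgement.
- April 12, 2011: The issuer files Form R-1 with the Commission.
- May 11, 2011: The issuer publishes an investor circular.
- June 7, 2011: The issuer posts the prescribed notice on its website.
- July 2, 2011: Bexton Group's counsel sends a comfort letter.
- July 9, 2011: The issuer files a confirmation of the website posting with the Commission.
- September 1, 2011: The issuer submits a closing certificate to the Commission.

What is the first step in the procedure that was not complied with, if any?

Step 1: 34 days after March 11, 2011 (when the transaction closes) is April 14, 2011; completed April 12, 2011, before the deadline.
Step 2: the window is 15–30 days after April 12, 2011 (when Form R-1 is filed), so April 27, 2011 through May 12, 2011; done May 11, 2011 — within the window.
Step 3: 14 days after May 26, 2011 (end of the 15-day hold period, which began when the investor circular is published on May 11, 2011) is June 9, 2011; done June 7, 2011 — timely.
Step 4: the window is 21–41 days after June 7, 2011 (when the website notice is posted), so June 28, 2011 through July 18, 2011; done July 9, 2011 — within the window.
Step 5: the window is 6–38 days after July 23, 2011 (end of the 14-day waiting period, which began when the posting confirmation is filed on July 9, 2011), so July 29, 2011 through August 30, 2011; September 1, 2011 is 2 days past the end of the window.

Step 5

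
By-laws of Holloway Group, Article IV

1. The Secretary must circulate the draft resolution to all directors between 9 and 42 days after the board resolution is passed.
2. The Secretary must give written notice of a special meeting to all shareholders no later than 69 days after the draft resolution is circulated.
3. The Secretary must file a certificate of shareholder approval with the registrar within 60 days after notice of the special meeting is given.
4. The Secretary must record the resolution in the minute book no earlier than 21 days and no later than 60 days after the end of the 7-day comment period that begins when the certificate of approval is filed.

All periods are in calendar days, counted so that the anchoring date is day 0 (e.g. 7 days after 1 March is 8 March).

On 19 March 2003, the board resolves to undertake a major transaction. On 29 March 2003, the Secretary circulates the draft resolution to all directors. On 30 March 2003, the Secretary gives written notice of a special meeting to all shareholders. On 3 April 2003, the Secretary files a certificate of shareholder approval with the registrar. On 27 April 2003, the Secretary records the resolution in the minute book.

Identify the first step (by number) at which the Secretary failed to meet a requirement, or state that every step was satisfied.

Step 1: the window is 9–42 days after 19 March 2003 (when the board resolution is passed), so 28 March 2003 through 30 April 2003; 29 March 2003 falls inside that range.
Step 2: 69 days after 29 March 2003 (when the draft resolution is circulated) is 6 June 2003; completed 30 March 2003, before the deadline.
Step 3: 60 days after 30 March 2003 (when notice of the special meeting is given) is 29 May 2003; done 3 April 2003 — timely.
Step 4: the window is 21–60 days after 10 April 2003 (end of the 7-day comment period, which began when the certificate of approval is filed on 3 April 2003), so 1 May 2003 through 9 June 2003; done 27 April 2003 — 4 days before the window opened.
No need to go further; step 4 was not satisfied.

Step 4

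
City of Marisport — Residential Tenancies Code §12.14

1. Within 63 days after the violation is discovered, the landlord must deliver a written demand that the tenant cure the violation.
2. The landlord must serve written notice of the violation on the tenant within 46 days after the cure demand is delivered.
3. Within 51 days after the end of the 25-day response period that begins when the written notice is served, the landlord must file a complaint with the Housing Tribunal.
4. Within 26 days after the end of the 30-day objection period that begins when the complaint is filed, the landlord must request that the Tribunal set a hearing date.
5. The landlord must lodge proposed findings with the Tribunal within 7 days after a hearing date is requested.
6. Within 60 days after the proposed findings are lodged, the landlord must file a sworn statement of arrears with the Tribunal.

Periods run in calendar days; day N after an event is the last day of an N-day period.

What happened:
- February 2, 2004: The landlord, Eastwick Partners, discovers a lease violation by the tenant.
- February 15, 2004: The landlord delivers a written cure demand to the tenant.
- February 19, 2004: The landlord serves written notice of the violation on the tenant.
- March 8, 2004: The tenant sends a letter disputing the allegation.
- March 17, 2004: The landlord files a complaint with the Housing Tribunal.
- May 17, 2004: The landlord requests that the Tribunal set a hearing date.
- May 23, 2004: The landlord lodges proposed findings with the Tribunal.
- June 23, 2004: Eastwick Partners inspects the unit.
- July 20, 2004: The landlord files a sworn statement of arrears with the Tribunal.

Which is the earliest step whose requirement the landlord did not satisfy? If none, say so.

Step 1 — counting 63 days from February 2, 2004 (when the violation is discovered) gives a deadline of April 5, 2004; February 15, 2004 is within that limit.
Step 2 — counting 46 days from February 15, 2004 (when the cure demand is delivered) gives a deadline of April 1, 2004; completed February 19, 2004, before the deadline.
Step 3 — counting 51 days from March 15, 2004 (end of the 25-day response period, which began when the written notice is served on February 19, 2004) gives a deadline of May 5, 2004; completed March 17, 2004, before the deadline.
Step 4 — counting 26 days from April 16, 2004 (end of the 30-day objection period, which began when the complaint is filed on March 17, 2004) gives a deadline of May 12, 2004; May 17, 2004 misses that deadline by 5 days.
The procedure was therefore not followed at step 4.

Step 4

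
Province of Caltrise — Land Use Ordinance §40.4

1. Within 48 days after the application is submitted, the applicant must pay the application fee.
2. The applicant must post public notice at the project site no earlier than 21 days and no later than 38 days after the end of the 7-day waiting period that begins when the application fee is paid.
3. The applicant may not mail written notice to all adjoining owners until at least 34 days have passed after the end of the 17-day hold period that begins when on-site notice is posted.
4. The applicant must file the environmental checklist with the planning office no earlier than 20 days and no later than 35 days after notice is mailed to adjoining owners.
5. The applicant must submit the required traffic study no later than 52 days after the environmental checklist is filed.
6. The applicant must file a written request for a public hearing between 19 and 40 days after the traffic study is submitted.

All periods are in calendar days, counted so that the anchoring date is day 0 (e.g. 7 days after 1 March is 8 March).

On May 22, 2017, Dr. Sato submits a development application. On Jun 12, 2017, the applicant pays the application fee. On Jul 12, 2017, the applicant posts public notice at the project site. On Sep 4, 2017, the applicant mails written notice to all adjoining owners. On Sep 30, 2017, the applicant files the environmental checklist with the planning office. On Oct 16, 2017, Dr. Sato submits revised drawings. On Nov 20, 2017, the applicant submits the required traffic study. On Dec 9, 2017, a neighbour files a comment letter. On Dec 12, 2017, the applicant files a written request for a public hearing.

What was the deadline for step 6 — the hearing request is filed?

Dec 30, 2017

Step 6 runs from Nov 20, 2017, when the traffic study is submitted. The window is 19–40 days after Nov 20, 2017; it closes on Dec 30, 2017.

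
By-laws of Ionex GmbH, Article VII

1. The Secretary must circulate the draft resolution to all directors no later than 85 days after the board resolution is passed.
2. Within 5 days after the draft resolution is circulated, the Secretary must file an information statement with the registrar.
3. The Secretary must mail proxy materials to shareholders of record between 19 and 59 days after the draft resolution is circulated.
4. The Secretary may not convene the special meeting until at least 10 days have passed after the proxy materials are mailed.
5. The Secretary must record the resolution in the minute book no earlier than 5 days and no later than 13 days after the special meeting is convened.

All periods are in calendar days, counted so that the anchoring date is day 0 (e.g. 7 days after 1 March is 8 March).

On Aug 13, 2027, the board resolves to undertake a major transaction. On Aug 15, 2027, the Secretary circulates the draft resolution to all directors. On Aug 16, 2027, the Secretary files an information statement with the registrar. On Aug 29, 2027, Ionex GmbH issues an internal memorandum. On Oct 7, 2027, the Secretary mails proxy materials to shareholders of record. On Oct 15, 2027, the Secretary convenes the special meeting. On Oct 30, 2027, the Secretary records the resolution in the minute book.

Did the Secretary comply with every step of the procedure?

No

Step 1 — counting 85 days from Aug 13, 2027 (when the board resolution is passed) gives a deadline of Nov 6, 2027; completed Aug 15, 2027, before the deadline.
Step 2 — counting 5 days from Aug 15, 2027 (when the draft resolution is circulated) gives a deadline of Aug 20, 2027; done Aug 16, 2027 — timely.
Step 3 — 19 and 59 days from Aug 15, 2027 (when the draft resolution is circulated) are Sep 3, 2027 and Oct 13, 2027 respectively; Oct 7, 2027 falls inside that range.
Step 4 — must wait 10 days from Oct 7, 2027 (when the proxy materials are mailed), so not before Oct 17, 2027; Oct 15, 2027 is 2 days before the earliest permitted date.
The procedure was therefore not followed at step 4.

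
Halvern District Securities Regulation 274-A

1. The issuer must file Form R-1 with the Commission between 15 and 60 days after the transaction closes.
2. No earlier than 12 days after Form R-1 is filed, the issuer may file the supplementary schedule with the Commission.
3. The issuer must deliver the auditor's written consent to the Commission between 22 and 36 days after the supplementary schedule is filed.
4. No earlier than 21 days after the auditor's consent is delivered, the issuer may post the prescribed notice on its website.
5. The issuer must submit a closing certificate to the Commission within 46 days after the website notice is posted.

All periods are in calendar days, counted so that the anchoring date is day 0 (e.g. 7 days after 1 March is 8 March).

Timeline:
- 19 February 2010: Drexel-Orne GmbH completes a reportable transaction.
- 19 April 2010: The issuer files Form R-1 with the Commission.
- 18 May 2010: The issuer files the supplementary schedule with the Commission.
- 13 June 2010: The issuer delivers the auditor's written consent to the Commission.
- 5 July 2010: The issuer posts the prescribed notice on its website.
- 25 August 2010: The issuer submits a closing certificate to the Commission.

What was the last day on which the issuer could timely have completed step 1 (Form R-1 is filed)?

20 April 2010

Step 1 runs from 19 February 2010, when the transaction closes. The window is 15–60 days after 19 February 2010; it closes on 20 April 2010.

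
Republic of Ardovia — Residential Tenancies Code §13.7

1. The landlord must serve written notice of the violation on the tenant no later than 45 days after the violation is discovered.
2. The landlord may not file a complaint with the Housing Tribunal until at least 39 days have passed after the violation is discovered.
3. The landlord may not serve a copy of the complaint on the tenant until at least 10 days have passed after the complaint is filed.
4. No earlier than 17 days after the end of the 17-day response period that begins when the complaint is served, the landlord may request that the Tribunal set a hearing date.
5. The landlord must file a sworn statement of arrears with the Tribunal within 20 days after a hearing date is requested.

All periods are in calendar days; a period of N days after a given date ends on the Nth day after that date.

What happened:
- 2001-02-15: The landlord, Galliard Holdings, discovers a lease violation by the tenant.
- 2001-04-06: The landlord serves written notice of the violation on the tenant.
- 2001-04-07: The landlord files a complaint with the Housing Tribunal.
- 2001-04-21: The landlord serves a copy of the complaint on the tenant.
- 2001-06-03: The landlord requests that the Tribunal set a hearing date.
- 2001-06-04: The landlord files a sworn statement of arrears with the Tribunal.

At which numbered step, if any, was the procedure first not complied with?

Step 1

Step 1 — counting 45 days from 2001-02-15 (when the violation is discovered) gives a deadline of 2001-04-01; done 2001-04-06 — 5 days late.
The procedure was therefore not followed at step 1.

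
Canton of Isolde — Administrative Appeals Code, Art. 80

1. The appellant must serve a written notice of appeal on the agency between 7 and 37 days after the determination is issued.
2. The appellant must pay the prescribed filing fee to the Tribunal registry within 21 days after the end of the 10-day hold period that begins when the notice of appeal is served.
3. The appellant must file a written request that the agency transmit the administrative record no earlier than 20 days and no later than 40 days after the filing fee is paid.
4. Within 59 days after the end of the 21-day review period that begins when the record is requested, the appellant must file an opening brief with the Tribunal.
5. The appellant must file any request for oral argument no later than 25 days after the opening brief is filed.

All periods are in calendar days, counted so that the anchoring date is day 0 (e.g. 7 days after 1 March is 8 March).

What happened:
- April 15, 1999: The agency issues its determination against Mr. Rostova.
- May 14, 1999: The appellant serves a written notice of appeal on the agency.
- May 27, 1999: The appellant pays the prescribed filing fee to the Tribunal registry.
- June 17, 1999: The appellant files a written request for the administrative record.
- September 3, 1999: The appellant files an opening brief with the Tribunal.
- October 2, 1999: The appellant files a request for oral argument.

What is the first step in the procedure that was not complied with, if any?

Step 5

Step 1 — 7 and 37 days from April 15, 1999 (when the determination is issued) are April 22, 1999 and May 22, 1999 respectively; done May 14, 1999, which is between those dates.
Step 2 — counting 21 days from May 24, 1999 (end of the 10-day hold period, which began when the notice of appeal is served on May 14, 1999) gives a deadline of June 14, 1999; completed May 27, 1999, before the deadline.
Step 3 — 20 and 40 days from May 27, 1999 (when the filing fee is paid) are June 16, 1999 and July 6, 1999 respectively; done June 17, 1999, which is between those dates.
Step 4 — counting 59 days from July 8, 1999 (end of the 21-day review period, which began when the record is requested on June 17, 1999) gives a deadline of September 5, 1999; completed September 3, 1999, before the deadline.
Step 5 — counting 25 days from September 3, 1999 (when the opening brief is filed) gives a deadline of September 28, 1999; October 2, 1999 misses that deadline by 4 days.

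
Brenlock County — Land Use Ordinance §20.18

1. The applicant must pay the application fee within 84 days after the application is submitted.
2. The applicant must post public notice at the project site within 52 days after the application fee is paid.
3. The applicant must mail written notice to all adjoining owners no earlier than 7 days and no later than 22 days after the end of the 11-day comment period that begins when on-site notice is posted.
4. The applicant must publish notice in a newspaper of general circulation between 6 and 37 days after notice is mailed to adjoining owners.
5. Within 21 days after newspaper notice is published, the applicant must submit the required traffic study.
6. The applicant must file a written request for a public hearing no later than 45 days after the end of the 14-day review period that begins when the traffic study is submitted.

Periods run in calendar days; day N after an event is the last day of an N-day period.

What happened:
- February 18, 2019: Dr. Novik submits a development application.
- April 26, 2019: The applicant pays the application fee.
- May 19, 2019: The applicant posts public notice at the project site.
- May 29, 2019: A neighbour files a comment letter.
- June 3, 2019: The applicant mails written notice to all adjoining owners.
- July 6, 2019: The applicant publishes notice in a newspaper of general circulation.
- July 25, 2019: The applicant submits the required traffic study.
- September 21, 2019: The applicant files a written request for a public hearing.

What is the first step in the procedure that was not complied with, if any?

(1) due by February 18, 2019 + 84 days = May 13, 2019; done April 26, 2019 — timely.
(2) due by April 26, 2019 + 52 days = June 17, 2019; done May 19, 2019 — timely.
(3) the permitted window runs from May 30, 2019 + 7 = June 6, 2019 to May 30, 2019 + 22 = June 21, 2019; June 3, 2019 is 3 days too early.
The analysis stops there.

Step 3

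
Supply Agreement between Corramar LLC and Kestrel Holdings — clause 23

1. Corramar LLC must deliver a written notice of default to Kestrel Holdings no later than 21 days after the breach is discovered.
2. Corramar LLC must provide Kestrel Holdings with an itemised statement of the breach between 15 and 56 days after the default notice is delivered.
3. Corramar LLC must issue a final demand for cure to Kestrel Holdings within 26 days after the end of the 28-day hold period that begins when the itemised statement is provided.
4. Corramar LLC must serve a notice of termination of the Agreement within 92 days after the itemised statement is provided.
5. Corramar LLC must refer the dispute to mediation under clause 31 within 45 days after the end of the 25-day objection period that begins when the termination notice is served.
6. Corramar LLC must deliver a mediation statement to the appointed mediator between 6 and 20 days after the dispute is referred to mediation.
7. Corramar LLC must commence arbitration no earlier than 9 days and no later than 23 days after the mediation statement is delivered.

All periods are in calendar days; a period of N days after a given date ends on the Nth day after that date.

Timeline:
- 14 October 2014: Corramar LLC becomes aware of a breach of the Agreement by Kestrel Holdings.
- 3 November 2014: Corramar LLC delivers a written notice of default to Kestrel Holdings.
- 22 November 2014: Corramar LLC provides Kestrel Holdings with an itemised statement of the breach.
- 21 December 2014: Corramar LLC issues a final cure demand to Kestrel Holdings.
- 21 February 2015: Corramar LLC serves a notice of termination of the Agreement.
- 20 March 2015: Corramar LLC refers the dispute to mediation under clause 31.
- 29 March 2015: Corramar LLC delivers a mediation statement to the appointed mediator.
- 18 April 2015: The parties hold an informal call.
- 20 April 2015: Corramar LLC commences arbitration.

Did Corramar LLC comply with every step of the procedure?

(1) due by 14 October 2014 + 21 days = 4 November 2014; completed 3 November 2014, before the deadline.
(2) the permitted window runs from 3 November 2014 + 15 = 18 November 2014 to 3 November 2014 + 56 = 29 December 2014; done 22 November 2014 — within the window.
(3) due by 20 December 2014 + 26 days = 15 January 2015; completed 21 December 2014, before the deadline.
(4) due by 22 November 2014 + 92 days = 22 February 2015; done 21 February 2015 — timely.
(5) due by 18 March 2015 + 45 days = 2 May 2015; done 20 March 2015 — timely.
(6) the permitted window runs from 20 March 2015 + 6 = 26 March 2015 to 20 March 2015 + 20 = 9 April 2015; done 29 March 2015 — within the window.
(7) the permitted window runs from 29 March 2015 + 9 = 7 April 2015 to 29 March 2015 + 23 = 21 April 2015; done 20 April 2015, which is between those dates.

Yes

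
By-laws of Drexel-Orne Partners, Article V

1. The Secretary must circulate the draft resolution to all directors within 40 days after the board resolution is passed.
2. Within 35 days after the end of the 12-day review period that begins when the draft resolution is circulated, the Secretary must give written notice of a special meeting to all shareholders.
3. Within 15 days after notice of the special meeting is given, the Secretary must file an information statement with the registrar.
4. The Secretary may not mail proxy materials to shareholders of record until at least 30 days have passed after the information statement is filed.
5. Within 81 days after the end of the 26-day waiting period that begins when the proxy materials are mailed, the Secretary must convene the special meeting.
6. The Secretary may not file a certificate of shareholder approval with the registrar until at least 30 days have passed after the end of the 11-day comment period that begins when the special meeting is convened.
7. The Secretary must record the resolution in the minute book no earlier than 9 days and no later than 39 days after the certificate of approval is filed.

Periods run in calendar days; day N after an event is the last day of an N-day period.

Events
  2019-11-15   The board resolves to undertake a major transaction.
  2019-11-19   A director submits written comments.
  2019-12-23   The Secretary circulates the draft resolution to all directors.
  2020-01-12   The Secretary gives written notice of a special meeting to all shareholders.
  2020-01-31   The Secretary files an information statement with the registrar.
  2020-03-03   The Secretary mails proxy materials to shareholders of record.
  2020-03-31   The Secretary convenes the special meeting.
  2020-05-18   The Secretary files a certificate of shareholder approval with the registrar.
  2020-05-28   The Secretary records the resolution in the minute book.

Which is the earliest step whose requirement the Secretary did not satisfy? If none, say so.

Step 1 — counting 40 days from 2019-11-15 (when the board resolution is passed) gives a deadline of 2019-12-25; done 2019-12-23 — timely.
Step 2 — counting 35 days from 2020-01-04 (end of the 12-day review period, which began when the draft resolution is circulated on 2019-12-23) gives a deadline of 2020-02-08; 2020-01-12 is within that limit.
Step 3 — counting 15 days from 2020-01-12 (when notice of the special meeting is given) gives a deadline of 2020-01-27; done 2020-01-31 — 4 days late.

Step 3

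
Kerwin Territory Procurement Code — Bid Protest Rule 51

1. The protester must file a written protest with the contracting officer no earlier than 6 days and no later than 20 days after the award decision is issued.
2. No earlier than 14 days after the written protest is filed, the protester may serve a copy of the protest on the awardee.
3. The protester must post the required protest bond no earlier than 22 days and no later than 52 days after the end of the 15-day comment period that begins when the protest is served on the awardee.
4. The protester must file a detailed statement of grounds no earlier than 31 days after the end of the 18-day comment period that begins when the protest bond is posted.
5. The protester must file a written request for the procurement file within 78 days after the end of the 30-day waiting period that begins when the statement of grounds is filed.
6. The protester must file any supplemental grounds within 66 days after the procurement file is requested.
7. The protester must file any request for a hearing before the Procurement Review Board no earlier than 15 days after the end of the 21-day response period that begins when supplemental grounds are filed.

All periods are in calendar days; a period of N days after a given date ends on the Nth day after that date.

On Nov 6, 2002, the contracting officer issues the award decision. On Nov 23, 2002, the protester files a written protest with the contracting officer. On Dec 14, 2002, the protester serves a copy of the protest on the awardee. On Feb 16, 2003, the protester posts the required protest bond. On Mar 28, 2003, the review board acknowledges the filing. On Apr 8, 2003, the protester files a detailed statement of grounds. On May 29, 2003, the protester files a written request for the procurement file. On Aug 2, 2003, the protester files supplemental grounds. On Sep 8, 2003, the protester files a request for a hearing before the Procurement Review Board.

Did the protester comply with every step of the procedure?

Yes

(1) the permitted window runs from Nov 6, 2002 + 6 = Nov 12, 2002 to Nov 6, 2002 + 20 = Nov 26, 2002; done Nov 23, 2002 — within the window.
(2) permitted from Nov 23, 2002 + 14 days = Dec 7, 2002 onward; Dec 14, 2002 is on or after that date.
(3) the permitted window runs from Dec 29, 2002 + 22 = Jan 20, 2003 to Dec 29, 2002 + 52 = Feb 19, 2003; done Feb 16, 2003, which is between those dates.
(4) permitted from Mar 6, 2003 + 31 days = Apr 6, 2003 onward; done Apr 8, 2003 — permitted.
(5) due by May 8, 2003 + 78 days = Jul 25, 2003; May 29, 2003 is within that limit.
(6) due by May 29, 2003 + 66 days = Aug 3, 2003; done Aug 2, 2003 — timely.
(7) permitted from Aug 23, 2003 + 15 days = Sep 7, 2003 onward; Sep 8, 2003 is on or after that date.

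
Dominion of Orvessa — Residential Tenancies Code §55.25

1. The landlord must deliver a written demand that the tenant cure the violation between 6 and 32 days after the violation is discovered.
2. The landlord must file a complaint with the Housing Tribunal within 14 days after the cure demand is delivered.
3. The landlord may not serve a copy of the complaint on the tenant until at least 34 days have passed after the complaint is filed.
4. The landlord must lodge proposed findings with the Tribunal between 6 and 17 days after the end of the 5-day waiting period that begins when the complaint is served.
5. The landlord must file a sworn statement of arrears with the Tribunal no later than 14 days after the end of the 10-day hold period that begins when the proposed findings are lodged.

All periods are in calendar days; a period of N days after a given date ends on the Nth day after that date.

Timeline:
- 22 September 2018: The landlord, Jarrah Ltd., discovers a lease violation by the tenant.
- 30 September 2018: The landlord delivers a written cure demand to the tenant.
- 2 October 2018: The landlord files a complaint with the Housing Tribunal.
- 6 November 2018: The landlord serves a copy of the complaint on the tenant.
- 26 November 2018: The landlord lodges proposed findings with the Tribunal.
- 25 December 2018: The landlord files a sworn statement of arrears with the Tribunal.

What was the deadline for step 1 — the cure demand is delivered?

24 October 2018

Step 1 runs from 22 September 2018, when the violation is discovered. The window is 6–32 days after 22 September 2018; it closes on 24 October 2018.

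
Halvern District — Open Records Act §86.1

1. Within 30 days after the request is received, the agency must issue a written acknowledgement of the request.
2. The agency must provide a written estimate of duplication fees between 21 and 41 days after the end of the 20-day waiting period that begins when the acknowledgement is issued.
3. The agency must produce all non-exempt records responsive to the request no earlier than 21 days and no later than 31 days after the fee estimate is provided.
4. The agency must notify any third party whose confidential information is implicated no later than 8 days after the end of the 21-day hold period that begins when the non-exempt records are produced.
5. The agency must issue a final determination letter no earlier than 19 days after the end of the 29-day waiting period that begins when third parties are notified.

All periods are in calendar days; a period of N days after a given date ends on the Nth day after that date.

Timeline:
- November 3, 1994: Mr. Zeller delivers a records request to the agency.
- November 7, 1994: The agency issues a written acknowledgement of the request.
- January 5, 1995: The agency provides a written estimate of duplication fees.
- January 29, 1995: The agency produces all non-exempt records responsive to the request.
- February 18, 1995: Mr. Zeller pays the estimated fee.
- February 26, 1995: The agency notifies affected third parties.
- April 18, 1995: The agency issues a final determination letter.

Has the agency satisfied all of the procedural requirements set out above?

Yes

Step 1 — counting 30 days from November 3, 1994 (when the request is received) gives a deadline of December 3, 1994; done November 7, 1994 — timely.
Step 2 — 21 and 41 days from November 27, 1994 (end of the 20-day waiting period, which began when the acknowledgement is issued on November 7, 1994) are December 18, 1994 and January 7, 1995 respectively; January 5, 1995 falls inside that range.
Step 3 — 21 and 31 days from January 5, 1995 (when the fee estimate is provided) are January 26, 1995 and February 5, 1995 respectively; January 29, 1995 falls inside that range.
Step 4 — counting 8 days from February 19, 1995 (end of the 21-day hold period, which began when the non-exempt records are produced on January 29, 1995) gives a deadline of February 27, 1995; February 26, 1995 is within that limit.
Step 5 — must wait 19 days from March 27, 1995 (end of the 29-day waiting period, which began when third parties are notified on February 26, 1995), so not before April 15, 1995; done April 18, 1995, after the minimum wait.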